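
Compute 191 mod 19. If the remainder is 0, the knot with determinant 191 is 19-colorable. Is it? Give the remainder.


Step 1: A knot is p-colorable if and only if p divides its determinant.
Step 2: Compute 191 mod 19.
191 = 10 * 19 + 1
Step 3: 191 mod 19 = 1
Step 4: The knot is 19-colorable: no

1


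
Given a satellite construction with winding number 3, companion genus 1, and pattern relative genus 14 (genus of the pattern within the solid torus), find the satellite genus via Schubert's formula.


Schubert: g(satellite) = g_rel(pattern) + |winding| * g(companion),
where g_rel(pattern) is the genus of the pattern relative to the solid torus.
= 14 + 3 * 1
= 14 + 3 = 17

17


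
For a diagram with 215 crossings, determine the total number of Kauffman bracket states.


Each crossing contributes 2 choices (A-smoothing or B-smoothing).
Total states = 2^215 = 52656145834278593348959013841835216159447547700274555627155488768

52656145834278593348959013841835216159447547700274555627155488768


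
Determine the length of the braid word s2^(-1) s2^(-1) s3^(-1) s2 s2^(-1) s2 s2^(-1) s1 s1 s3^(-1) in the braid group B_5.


The word length counts the number of generators (including inverses).
Listing each generator: s2^(-1), s2^(-1), s3^(-1), s2, s2^(-1), s2, s2^(-1), s1, s1, s3^(-1)
There are 10 generators in this braid word.

10


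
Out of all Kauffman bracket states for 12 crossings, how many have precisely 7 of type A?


We choose which 7 of 12 crossings get A-smoothings.
C(12, 7) = 12! / (7! * 5!)
= 792

792


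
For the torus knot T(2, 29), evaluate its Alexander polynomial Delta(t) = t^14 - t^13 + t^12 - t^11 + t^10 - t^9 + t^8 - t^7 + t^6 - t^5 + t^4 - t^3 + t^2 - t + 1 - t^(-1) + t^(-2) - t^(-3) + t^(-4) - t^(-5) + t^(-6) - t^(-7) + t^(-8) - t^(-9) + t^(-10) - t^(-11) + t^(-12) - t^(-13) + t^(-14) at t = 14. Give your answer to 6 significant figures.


Substituting t = 14 into Delta(t) = t^14 - t^13 + t^12 - t^11 + t^10 - t^9 + t^8 - t^7 + t^6 - t^5 + t^4 - t^3 + t^2 - t + 1 - t^(-1) + t^(-2) - t^(-3) + t^(-4) - t^(-5) + t^(-6) - t^(-7) + t^(-8) - t^(-9) + t^(-10) - t^(-11) + t^(-12) - t^(-13) + t^(-14):
Term values: (11112006825558016) + (-793714773254144) + (56693912375296) + (-4049565169664) + (289254654976) + (-20661046784) + (1475789056) + (-105413504) + (7529536) + (-537824) + (38416) + (-2744) + (196) + (-14) + (1) + (-0.0714286) + (0.00510204) + (-0.000364431) + (2.60308e-05) + (-1.85934e-06) + (1.3281e-07) + (-9.48645e-09) + (6.77604e-10) + (-4.84003e-11) + (3.45716e-12) + (-2.4694e-13) + (1.76386e-14) + (-1.2599e-15) + (8.99927e-17)
Sum = 1.037120637e+16
Rounded to 6 significant figures: 1.03712e+16

1.03712e+16


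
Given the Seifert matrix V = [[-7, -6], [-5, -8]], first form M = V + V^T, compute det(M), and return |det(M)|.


Step 1: Form V + V^T where V = [[-7, -6], [-5, -8]]
  V^T = [[-7, -5], [-6, -8]]
  V + V^T = [[-14, -11], [-11, -16]]
Step 2: det(V + V^T) = (-14)*(-16) - (-11)*(-11)
  = 224 - 121 = 103
Step 3: Knot determinant = |det(V + V^T)| = |103| = 103

103


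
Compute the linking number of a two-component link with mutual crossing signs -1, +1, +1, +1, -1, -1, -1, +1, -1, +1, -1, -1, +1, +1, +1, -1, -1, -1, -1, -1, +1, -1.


Step 1: Count positive crossings: 9
Step 2: Count negative crossings: 13
Step 3: Sum of signs = 9 - 13 = -4
Step 4: Linking number = sum/2 = -4/2 = -2

-2


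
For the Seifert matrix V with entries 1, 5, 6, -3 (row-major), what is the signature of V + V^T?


Step 1: V + V^T = [[2, 11], [11, -6]]
Step 2: trace = -4, det = -133
Step 3: Discriminant = (-4)^2 - 4*(-133) = 548
Step 4: Eigenvalues: 9.7047, -13.7047
Step 5: Signature = (# positive eigenvalues) - (# negative eigenvalues) = 0

0


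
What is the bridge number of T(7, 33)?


The bridge number of T(p,q) is min(p,q).
min(7, 33) = 7

7


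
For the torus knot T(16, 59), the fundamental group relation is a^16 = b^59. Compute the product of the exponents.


The relation is a^16 = b^59.
Product of exponents = 16 * 59
= 944

944


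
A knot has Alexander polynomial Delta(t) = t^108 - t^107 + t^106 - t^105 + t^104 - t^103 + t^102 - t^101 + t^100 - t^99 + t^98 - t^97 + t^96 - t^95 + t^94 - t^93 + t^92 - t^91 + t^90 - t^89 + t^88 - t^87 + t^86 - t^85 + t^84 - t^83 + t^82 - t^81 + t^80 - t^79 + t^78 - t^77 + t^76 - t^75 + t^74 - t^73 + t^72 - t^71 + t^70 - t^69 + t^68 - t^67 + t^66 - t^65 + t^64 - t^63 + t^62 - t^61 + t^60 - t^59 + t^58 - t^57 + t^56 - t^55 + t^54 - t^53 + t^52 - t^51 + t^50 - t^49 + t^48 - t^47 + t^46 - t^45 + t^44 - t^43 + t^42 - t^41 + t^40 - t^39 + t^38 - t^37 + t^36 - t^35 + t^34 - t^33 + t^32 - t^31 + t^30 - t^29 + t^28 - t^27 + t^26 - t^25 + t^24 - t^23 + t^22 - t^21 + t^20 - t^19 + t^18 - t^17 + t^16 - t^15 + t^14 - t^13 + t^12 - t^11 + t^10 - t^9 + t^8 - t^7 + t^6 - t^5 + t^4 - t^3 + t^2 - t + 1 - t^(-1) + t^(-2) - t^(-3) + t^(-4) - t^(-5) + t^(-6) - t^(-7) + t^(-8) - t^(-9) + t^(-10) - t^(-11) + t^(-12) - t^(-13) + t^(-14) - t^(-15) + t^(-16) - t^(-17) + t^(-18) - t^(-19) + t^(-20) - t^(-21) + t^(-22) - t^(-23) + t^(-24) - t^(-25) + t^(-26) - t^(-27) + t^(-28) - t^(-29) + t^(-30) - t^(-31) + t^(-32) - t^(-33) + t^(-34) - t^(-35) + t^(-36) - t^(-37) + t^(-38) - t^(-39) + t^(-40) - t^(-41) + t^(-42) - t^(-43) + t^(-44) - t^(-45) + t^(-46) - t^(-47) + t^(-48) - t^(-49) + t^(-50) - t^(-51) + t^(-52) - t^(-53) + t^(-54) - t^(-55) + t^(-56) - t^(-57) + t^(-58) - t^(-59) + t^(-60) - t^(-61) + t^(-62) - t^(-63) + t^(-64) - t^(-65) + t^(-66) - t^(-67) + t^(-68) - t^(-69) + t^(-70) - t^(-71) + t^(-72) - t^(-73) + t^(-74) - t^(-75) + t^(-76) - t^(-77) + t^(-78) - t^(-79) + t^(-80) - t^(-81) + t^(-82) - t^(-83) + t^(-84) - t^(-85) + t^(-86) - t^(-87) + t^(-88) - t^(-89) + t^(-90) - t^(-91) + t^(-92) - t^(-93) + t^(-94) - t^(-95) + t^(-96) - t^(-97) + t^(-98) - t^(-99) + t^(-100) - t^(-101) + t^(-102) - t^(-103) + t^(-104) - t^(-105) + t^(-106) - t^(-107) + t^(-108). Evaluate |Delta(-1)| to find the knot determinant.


Step 1: The polynomial has 217 terms with alternating signs, exponents from 108 down to -108.
Step 2: Substitute t = -1. The i-th term has coefficient (-1)^i and exponent (m-i),
  so its value is (-1)^i * (-1)^(m-i) = (-1)^m = 1 for every i.
Step 3: All 217 terms equal 1, so Delta(-1) = 217 * (1) = 217
Step 4: |Delta(-1)| = 217

217


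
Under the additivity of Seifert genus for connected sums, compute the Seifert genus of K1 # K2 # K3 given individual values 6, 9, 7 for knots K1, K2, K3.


The Seifert genus is additive under connected sum.
Seifert genus(K1 # K2 # K3) = (6) + (9) + (7)
= 22

22


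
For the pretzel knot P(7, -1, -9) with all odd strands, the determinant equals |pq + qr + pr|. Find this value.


Step 1: Compute pq + qr + pr.
pq = 7*(-1) = -7
qr = (-1)*(-9) = 9
pr = 7*(-9) = -63
pq + qr + pr = -7 + 9 + (-63) = -61
Step 2: Take absolute value.
det(P(7,-1,-9)) = |-61| = 61

61


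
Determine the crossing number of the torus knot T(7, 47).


For a torus knot T(p, q) with gcd(p,q)=1,
the crossing number is min(p*(q-1), q*(p-1)).
p*(q-1) = 7*46 = 322
q*(p-1) = 47*6 = 282
min(322, 282) = 282

282


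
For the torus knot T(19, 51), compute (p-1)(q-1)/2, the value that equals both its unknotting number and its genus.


For a torus knot T(p,q), both the unknotting number and genus equal (p-1)(q-1)/2.
= (19-1)(51-1)/2
= 18*50/2
= 900/2 = 450

450


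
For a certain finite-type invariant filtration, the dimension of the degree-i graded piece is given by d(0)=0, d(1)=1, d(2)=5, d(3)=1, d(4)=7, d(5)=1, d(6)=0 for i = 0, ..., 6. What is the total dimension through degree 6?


Total dimension = d(0) + d(1) + ... + d(6)
= 0 + 1 + 5 + 1 + 7 + 1 + 0
= 15

15


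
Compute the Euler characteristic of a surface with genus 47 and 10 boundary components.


chi = 2 - 2g - b
= 2 - 2*47 - 10
= 2 - 94 - 10 = -102

-102


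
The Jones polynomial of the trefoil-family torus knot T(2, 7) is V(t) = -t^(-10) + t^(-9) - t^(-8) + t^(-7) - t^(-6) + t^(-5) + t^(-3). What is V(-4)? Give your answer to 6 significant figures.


Substituting t = -4 into V(t) = -t^(-10) + t^(-9) - t^(-8) + t^(-7) - t^(-6) + t^(-5) + t^(-3):
  (-)t^(-10) = -9.53674e-07
  (+)t^(-9) = -3.8147e-06
  (-)t^(-8) = -1.52588e-05
  (+)t^(-7) = -6.10352e-05
  (-)t^(-6) = -0.000244141
  (+)t^(-5) = -0.000976562
  (+)t^(-3) = -0.015625
Sum = (-9.53674e-07) + (-3.8147e-06) + (-1.52588e-05) + (-6.10352e-05) + (-0.000244141) + (-0.000976562) + (-0.015625)
= -0.01692676544
Rounded to 6 significant figures: -0.0169268

-0.0169268


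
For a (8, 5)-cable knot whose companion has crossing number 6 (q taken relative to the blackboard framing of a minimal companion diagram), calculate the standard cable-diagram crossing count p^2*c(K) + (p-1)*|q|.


Step 1: Each of the c(K) crossings of the companion diagram becomes p*p = p^2 crossings among the p parallel strands, and each of the |q| twists s_1 s_2 ... s_(p-1) adds (p-1) crossings.
  Crossings = p^2 * c(K) + (p-1)*|q|
Step 2: = 8^2 * 6 + (8-1)*5
Step 3: = 64*6 + 7*5
Step 4: = 384 + 35 = 419

419


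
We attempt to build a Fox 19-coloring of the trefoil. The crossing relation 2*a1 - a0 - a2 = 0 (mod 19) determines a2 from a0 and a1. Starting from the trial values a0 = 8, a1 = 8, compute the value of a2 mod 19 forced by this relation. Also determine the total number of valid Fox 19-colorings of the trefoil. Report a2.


Step 1: Apply the given crossing relation 2*a1 - a0 - a2 = 0 (mod 19).
  a2 = 2*a1 - a0 mod 19
  a2 = 2*8 - 8 mod 19
  a2 = 16 - 8 mod 19
  a2 = 8 mod 19 = 8
Step 2: The trefoil has determinant 3.
  Number of Fox p-colorings (p prime) is p^2 if p = 3, else p.
  Since 19 does not divide 3, only trivial (constant) colorings exist.
  (Here a0 = a1 = a2 = 8, the constant coloring, which is valid.)
  Total colorings = 19
Step 3: a2 = 8, total Fox 19-colorings = 19

8


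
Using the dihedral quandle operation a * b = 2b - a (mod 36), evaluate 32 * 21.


32 * 21 = 2*21 - 32 mod 36
= 42 - 32 mod 36
= 10 mod 36 = 10

10


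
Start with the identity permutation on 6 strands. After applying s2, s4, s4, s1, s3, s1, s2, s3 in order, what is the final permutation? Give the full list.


Starting with identity [1, 2, 3, 4, 5, 6].
Apply generators in sequence:
  After s2: [1, 3, 2, 4, 5, 6]
  After s4: [1, 3, 2, 5, 4, 6]
  After s4: [1, 3, 2, 4, 5, 6]
  After s1: [3, 1, 2, 4, 5, 6]
  After s3: [3, 1, 4, 2, 5, 6]
  After s1: [1, 3, 4, 2, 5, 6]
  After s2: [1, 4, 3, 2, 5, 6]
  After s3: [1, 4, 2, 3, 5, 6]
Final permutation: [1, 4, 2, 3, 5, 6]

[1, 4, 2, 3, 5, 6]


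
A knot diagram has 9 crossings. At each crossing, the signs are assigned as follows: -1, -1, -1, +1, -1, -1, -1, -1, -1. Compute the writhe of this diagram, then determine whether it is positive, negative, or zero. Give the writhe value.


Step 1: Count positive crossings (+1).
Positive crossings: 1
Step 2: Count negative crossings (-1).
Negative crossings: 8
Step 3: Writhe = (positive) - (negative)
w = 1 - 8 = -7
Step 4: |w| = 7, and w is negative

-7


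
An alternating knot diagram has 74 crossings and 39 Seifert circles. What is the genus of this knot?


For alternating knots, g = (c - s + 1)/2.
= (74 - 39 + 1)/2
= 36/2 = 18

18


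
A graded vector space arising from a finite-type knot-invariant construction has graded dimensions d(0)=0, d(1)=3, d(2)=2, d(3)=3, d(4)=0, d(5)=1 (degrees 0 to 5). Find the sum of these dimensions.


Total dimension = d(0) + d(1) + ... + d(5)
= 0 + 3 + 2 + 3 + 0 + 1
= 9

9


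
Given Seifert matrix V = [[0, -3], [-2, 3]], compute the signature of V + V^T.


Step 1: V + V^T = [[0, -5], [-5, 6]]
Step 2: trace = 6, det = -25
Step 3: Discriminant = 6^2 - 4*(-25) = 136
Step 4: Eigenvalues: 8.83095, -2.83095
Step 5: Signature = (# positive eigenvalues) - (# negative eigenvalues) = 0

0


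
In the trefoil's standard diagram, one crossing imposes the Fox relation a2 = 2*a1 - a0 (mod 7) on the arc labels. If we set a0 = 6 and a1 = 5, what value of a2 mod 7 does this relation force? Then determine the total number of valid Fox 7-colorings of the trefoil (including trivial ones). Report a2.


Step 1: Apply the given crossing relation 2*a1 - a0 - a2 = 0 (mod 7).
  a2 = 2*a1 - a0 mod 7
  a2 = 2*5 - 6 mod 7
  a2 = 10 - 6 mod 7
  a2 = 4 mod 7 = 4
Step 2: The trefoil has determinant 3.
  Number of Fox p-colorings (p prime) is p^2 if p = 3, else p.
  Since 7 does not divide 3, only trivial (constant) colorings exist.
  (So the trial a0 = 6, a1 = 5 with a0 != a1 does NOT extend to a valid coloring of the whole trefoil: the other two crossing relations require 3*(a1 - a0) = 0 (mod 7), which fails.)
  Total colorings = 7
Step 3: a2 = 4, total Fox 7-colorings = 7

4


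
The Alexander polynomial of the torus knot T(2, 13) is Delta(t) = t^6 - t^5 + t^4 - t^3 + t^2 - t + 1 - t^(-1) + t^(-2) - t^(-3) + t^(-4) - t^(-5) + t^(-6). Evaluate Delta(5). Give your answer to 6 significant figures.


Substituting t = 5 into Delta(t) = t^6 - t^5 + t^4 - t^3 + t^2 - t + 1 - t^(-1) + t^(-2) - t^(-3) + t^(-4) - t^(-5) + t^(-6):
Term values: (15625) + (-3125) + (625) + (-125) + (25) + (-5) + (1) + (-0.2) + (0.04) + (-0.008) + (0.0016) + (-0.00032) + (6.4e-05)
Sum = 13020.83334
Rounded to 6 significant figures: 13020.8

13020.8


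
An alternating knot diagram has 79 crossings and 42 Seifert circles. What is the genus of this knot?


For alternating knots, g = (c - s + 1)/2.
= (79 - 42 + 1)/2
= 38/2 = 19

19


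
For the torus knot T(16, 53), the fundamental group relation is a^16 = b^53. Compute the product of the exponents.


The relation is a^16 = b^53.
Product of exponents = 16 * 53
= 848

848


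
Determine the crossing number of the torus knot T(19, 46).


For a torus knot T(p, q) with gcd(p,q)=1,
the crossing number is min(p*(q-1), q*(p-1)).
p*(q-1) = 19*45 = 855
q*(p-1) = 46*18 = 828
min(855, 828) = 828

828


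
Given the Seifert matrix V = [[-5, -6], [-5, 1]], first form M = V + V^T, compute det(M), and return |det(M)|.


Step 1: Form V + V^T where V = [[-5, -6], [-5, 1]]
  V^T = [[-5, -5], [-6, 1]]
  V + V^T = [[-10, -11], [-11, 2]]
Step 2: det(V + V^T) = (-10)*2 - (-11)*(-11)
  = -20 - 121 = -141
Step 3: Knot determinant = |det(V + V^T)| = |-141| = 141

141


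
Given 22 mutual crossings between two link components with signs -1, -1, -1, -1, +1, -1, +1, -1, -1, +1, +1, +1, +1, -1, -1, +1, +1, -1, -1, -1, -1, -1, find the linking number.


Step 1: Count positive crossings: 8
Step 2: Count negative crossings: 14
Step 3: Sum of signs = 8 - 14 = -6
Step 4: Linking number = sum/2 = -6/2 = -3

-3


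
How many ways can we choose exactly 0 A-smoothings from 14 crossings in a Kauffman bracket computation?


We choose which 0 of 14 crossings get A-smoothings.
C(14, 0) = 14! / (0! * 14!)
= 1

1


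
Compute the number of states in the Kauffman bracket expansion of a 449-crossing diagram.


Each crossing contributes 2 choices (A-smoothing or B-smoothing).
Total states = 2^449 = 1453677448591213781098647615776009068707282721374636120562980398361278576226795846652382101427527131121525043212532355867069203257229312

1453677448591213781098647615776009068707282721374636120562980398361278576226795846652382101427527131121525043212532355867069203257229312


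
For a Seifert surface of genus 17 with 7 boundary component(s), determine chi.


chi = 2 - 2g - b
= 2 - 2*17 - 7
= 2 - 34 - 7 = -39

-39


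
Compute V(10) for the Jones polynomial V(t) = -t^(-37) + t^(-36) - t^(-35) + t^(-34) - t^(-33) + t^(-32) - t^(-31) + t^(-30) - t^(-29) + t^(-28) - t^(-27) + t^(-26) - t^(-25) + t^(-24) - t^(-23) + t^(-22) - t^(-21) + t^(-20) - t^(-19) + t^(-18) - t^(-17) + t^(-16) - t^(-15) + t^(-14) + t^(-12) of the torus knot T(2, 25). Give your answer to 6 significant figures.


Substituting t = 10 into V(t) = -t^(-37) + t^(-36) - t^(-35) + t^(-34) - t^(-33) + t^(-32) - t^(-31) + t^(-30) - t^(-29) + t^(-28) - t^(-27) + t^(-26) - t^(-25) + t^(-24) - t^(-23) + t^(-22) - t^(-21) + t^(-20) - t^(-19) + t^(-18) - t^(-17) + t^(-16) - t^(-15) + t^(-14) + t^(-12):
  (-)t^(-37) = -1e-37
  (+)t^(-36) = 1e-36
  (-)t^(-35) = -1e-35
  (+)t^(-34) = 1e-34
  (-)t^(-33) = -1e-33
  (+)t^(-32) = 1e-32
  (-)t^(-31) = -1e-31
  (+)t^(-30) = 1e-30
  (-)t^(-29) = -1e-29
  (+)t^(-28) = 1e-28
  (-)t^(-27) = -1e-27
  (+)t^(-26) = 1e-26
  (-)t^(-25) = -1e-25
  (+)t^(-24) = 1e-24
  (-)t^(-23) = -1e-23
  (+)t^(-22) = 1e-22
  (-)t^(-21) = -1e-21
  (+)t^(-20) = 1e-20
  (-)t^(-19) = -1e-19
  (+)t^(-18) = 1e-18
  (-)t^(-17) = -1e-17
  (+)t^(-16) = 1e-16
  (-)t^(-15) = -1e-15
  (+)t^(-14) = 1e-14
  (+)t^(-12) = 1e-12
Sum = (-1e-37) + (1e-36) + (-1e-35) + (1e-34) + (-1e-33) + (1e-32) + (-1e-31) + (1e-30) + (-1e-29) + (1e-28) + (-1e-27) + (1e-26) + (-1e-25) + (1e-24) + (-1e-23) + (1e-22) + (-1e-21) + (1e-20) + (-1e-19) + (1e-18) + (-1e-17) + (1e-16) + (-1e-15) + (1e-14) + (1e-12)
= 1.009090909e-12
Rounded to 6 significant figures: 1.00909e-12

1.00909e-12


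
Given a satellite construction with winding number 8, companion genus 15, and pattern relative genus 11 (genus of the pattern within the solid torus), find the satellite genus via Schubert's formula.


Schubert: g(satellite) = g_rel(pattern) + |winding| * g(companion),
where g_rel(pattern) is the genus of the pattern relative to the solid torus.
= 11 + 8 * 15
= 11 + 120 = 131

131


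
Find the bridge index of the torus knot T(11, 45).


The bridge number of T(p,q) is min(p,q).
min(11, 45) = 11

11


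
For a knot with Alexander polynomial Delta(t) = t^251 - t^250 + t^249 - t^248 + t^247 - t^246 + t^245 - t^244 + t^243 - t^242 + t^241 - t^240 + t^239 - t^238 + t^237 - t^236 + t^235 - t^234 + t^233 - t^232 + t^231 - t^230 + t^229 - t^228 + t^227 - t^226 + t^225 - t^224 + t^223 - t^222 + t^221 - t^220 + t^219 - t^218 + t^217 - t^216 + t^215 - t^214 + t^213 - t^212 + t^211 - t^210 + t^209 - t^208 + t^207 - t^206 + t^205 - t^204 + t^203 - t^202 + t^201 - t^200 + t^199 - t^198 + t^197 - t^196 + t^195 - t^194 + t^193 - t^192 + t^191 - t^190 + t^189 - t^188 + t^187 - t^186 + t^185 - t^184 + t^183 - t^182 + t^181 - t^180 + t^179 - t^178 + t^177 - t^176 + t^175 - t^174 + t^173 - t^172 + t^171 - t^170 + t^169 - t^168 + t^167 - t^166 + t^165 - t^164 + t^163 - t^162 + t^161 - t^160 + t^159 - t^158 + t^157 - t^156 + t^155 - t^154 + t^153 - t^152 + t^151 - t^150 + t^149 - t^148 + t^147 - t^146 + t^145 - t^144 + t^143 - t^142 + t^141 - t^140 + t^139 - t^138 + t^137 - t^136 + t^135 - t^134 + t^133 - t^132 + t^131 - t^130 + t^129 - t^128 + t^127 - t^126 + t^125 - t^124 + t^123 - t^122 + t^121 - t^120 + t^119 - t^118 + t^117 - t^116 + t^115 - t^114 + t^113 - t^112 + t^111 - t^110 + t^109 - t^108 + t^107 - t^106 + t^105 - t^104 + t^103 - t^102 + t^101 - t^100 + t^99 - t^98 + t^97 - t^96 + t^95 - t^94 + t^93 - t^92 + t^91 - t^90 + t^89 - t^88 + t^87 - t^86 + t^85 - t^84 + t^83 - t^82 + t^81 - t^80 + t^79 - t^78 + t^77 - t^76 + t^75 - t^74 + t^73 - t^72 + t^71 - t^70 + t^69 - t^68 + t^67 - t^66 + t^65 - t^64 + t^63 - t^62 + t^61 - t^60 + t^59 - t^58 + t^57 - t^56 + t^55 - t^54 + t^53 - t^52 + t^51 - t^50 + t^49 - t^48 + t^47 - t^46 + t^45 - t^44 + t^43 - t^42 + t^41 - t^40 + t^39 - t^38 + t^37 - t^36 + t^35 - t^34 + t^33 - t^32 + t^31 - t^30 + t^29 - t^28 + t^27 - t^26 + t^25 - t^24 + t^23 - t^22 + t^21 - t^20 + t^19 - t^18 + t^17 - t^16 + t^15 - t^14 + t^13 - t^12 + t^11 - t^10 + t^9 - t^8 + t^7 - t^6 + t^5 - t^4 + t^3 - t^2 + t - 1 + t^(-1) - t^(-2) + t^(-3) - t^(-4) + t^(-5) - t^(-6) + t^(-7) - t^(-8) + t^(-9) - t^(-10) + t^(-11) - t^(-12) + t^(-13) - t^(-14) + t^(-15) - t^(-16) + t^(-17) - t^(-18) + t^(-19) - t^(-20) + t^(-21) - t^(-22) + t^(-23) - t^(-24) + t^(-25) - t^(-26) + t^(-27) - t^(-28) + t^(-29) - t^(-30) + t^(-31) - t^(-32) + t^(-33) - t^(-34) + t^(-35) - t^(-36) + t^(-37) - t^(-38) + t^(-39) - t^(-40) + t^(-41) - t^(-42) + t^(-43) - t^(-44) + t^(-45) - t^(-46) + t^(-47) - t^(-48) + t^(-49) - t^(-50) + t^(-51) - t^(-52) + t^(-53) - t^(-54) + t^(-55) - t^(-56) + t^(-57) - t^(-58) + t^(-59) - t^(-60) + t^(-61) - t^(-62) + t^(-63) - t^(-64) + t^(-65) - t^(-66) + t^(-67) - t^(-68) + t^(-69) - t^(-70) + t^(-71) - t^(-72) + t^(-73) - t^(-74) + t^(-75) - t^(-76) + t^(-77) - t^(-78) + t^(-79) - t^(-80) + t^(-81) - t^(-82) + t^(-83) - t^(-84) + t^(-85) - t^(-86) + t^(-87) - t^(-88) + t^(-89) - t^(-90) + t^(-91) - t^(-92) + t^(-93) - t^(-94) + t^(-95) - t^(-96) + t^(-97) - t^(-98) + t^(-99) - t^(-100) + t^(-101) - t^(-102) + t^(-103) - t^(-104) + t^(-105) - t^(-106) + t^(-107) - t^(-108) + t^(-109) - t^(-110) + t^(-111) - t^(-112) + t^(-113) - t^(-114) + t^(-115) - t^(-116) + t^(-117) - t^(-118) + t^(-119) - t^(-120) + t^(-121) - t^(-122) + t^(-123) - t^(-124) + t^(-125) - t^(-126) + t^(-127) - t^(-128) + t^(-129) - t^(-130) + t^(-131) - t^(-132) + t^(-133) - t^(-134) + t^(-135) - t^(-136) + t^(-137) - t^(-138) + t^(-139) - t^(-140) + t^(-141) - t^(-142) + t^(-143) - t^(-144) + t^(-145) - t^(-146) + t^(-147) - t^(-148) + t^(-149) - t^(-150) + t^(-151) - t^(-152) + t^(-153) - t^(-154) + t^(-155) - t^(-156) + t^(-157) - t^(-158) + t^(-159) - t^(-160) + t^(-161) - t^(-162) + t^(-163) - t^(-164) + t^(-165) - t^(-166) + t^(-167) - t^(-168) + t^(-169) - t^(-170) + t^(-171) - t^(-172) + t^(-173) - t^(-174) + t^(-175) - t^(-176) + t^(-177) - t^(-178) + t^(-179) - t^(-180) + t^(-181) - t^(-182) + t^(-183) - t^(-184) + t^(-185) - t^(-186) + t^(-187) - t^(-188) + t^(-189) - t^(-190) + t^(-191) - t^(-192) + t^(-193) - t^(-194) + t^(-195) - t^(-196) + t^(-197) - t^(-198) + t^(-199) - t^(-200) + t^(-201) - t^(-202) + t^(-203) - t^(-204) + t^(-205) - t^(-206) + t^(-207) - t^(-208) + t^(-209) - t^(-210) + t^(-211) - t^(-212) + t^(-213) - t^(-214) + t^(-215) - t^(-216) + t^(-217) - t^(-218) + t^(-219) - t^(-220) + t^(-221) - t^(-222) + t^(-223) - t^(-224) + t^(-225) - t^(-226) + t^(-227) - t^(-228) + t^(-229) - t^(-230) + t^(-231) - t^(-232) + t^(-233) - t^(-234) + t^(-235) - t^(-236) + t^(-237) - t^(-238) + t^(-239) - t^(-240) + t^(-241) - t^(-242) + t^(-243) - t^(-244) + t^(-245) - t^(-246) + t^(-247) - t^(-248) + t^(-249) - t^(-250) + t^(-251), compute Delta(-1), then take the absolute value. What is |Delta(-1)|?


Step 1: The polynomial has 503 terms with alternating signs, exponents from 251 down to -251.
Step 2: Substitute t = -1. The i-th term has coefficient (-1)^i and exponent (m-i),
  so its value is (-1)^i * (-1)^(m-i) = (-1)^m = -1 for every i.
Step 3: All 503 terms equal -1, so Delta(-1) = 503 * (-1) = -503
Step 4: |Delta(-1)| = 503

503


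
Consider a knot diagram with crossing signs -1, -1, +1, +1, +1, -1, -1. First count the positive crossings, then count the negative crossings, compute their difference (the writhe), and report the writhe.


Step 1: Count positive crossings (+1).
Positive crossings: 3
Step 2: Count negative crossings (-1).
Negative crossings: 4
Step 3: Writhe = (positive) - (negative)
w = 3 - 4 = -1
Step 4: |w| = 1, and w is negative

-1


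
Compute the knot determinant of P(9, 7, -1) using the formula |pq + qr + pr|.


Step 1: Compute pq + qr + pr.
pq = 9*7 = 63
qr = 7*(-1) = -7
pr = 9*(-1) = -9
pq + qr + pr = 63 + (-7) + (-9) = 47
Step 2: Take absolute value.
det(P(9,7,-1)) = |47| = 47

47


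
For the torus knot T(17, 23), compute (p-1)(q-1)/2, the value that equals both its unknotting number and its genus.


For a torus knot T(p,q), both the unknotting number and genus equal (p-1)(q-1)/2.
= (17-1)(23-1)/2
= 16*22/2
= 352/2 = 176

176


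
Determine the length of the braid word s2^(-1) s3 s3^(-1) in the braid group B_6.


The word length counts the number of generators (including inverses).
Listing each generator: s2^(-1), s3, s3^(-1)
There are 3 generators in this braid word.

3


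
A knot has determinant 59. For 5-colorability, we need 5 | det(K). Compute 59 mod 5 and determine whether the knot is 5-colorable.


Step 1: A knot is p-colorable if and only if p divides its determinant.
Step 2: Compute 59 mod 5.
59 = 11 * 5 + 4
Step 3: 59 mod 5 = 4
Step 4: The knot is 5-colorable: no

4


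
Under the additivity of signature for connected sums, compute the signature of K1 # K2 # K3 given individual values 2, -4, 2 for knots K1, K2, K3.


The signature is additive under connected sum.
signature(K1 # K2 # K3) = (2) + (-4) + (2)
= 0

0


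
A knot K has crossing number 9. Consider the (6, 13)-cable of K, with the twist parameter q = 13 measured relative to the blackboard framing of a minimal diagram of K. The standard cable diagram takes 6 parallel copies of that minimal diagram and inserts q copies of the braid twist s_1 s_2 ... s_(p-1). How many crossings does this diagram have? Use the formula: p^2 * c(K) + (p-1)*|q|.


Step 1: Each of the c(K) crossings of the companion diagram becomes p*p = p^2 crossings among the p parallel strands, and each of the |q| twists s_1 s_2 ... s_(p-1) adds (p-1) crossings.
  Crossings = p^2 * c(K) + (p-1)*|q|
Step 2: = 6^2 * 9 + (6-1)*13
Step 3: = 36*9 + 5*13
Step 4: = 324 + 65 = 389

389


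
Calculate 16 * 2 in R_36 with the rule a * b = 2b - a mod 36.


16 * 2 = 2*2 - 16 mod 36
= 4 - 16 mod 36
= -12 mod 36 = 24

24


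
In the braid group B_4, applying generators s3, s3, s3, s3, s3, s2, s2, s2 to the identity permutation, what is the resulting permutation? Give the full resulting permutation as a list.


Starting with identity [1, 2, 3, 4].
Apply generators in sequence:
  After s3: [1, 2, 4, 3]
  After s3: [1, 2, 3, 4]
  After s3: [1, 2, 4, 3]
  After s3: [1, 2, 3, 4]
  After s3: [1, 2, 4, 3]
  After s2: [1, 4, 2, 3]
  After s2: [1, 2, 4, 3]
  After s2: [1, 4, 2, 3]
Final permutation: [1, 4, 2, 3]

[1, 4, 2, 3]


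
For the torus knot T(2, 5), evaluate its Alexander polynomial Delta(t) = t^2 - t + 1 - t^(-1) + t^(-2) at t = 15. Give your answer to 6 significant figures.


Substituting t = 15 into Delta(t) = t^2 - t + 1 - t^(-1) + t^(-2):
Term values: (225) + (-15) + (1) + (-0.0666667) + (0.00444444)
Sum = 210.9377778
Rounded to 6 significant figures: 210.938

210.938


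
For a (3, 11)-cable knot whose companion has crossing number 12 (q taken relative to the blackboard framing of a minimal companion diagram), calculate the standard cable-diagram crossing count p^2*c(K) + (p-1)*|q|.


Step 1: Each of the c(K) crossings of the companion diagram becomes p*p = p^2 crossings among the p parallel strands, and each of the |q| twists s_1 s_2 ... s_(p-1) adds (p-1) crossings.
  Crossings = p^2 * c(K) + (p-1)*|q|
Step 2: = 3^2 * 12 + (3-1)*11
Step 3: = 9*12 + 2*11
Step 4: = 108 + 22 = 130

130


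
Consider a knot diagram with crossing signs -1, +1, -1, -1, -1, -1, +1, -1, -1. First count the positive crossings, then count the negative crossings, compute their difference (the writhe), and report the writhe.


Step 1: Count positive crossings (+1).
Positive crossings: 2
Step 2: Count negative crossings (-1).
Negative crossings: 7
Step 3: Writhe = (positive) - (negative)
w = 2 - 7 = -5
Step 4: |w| = 5, and w is negative

-5


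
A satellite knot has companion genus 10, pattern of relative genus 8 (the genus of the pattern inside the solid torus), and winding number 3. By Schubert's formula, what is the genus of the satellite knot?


Schubert: g(satellite) = g_rel(pattern) + |winding| * g(companion),
where g_rel(pattern) is the genus of the pattern relative to the solid torus.
= 8 + 3 * 10
= 8 + 30 = 38

38


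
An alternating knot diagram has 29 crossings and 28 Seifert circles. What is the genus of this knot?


For alternating knots, g = (c - s + 1)/2.
= (29 - 28 + 1)/2
= 2/2 = 1

1


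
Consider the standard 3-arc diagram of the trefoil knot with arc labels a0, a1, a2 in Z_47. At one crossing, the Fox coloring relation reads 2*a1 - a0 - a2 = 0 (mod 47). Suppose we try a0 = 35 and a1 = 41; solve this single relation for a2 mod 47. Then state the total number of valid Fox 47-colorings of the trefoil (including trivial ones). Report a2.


Step 1: Apply the given crossing relation 2*a1 - a0 - a2 = 0 (mod 47).
  a2 = 2*a1 - a0 mod 47
  a2 = 2*41 - 35 mod 47
  a2 = 82 - 35 mod 47
  a2 = 47 mod 47 = 0
Step 2: The trefoil has determinant 3.
  Number of Fox p-colorings (p prime) is p^2 if p = 3, else p.
  Since 47 does not divide 3, only trivial (constant) colorings exist.
  (So the trial a0 = 35, a1 = 41 with a0 != a1 does NOT extend to a valid coloring of the whole trefoil: the other two crossing relations require 3*(a1 - a0) = 0 (mod 47), which fails.)
  Total colorings = 47
Step 3: a2 = 0, total Fox 47-colorings = 47

0


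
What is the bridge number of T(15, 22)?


The bridge number of T(p,q) is min(p,q).
min(15, 22) = 15

15


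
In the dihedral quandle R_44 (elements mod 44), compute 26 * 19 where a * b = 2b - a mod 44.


26 * 19 = 2*19 - 26 mod 44
= 38 - 26 mod 44
= 12 mod 44 = 12

12


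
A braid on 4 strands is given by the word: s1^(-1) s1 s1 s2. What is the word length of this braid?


The word length counts the number of generators (including inverses).
Listing each generator: s1^(-1), s1, s1, s2
There are 4 generators in this braid word.

4


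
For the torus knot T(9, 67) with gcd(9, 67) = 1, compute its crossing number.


For a torus knot T(p, q) with gcd(p,q)=1,
the crossing number is min(p*(q-1), q*(p-1)).
p*(q-1) = 9*66 = 594
q*(p-1) = 67*8 = 536
min(594, 536) = 536

536


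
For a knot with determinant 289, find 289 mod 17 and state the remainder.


Step 1: A knot is p-colorable if and only if p divides its determinant.
Step 2: Compute 289 mod 17.
289 = 17 * 17 + 0
Step 3: 289 mod 17 = 0
Step 4: The knot is 17-colorable: yes

0


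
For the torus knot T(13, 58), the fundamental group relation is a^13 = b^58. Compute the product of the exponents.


The relation is a^13 = b^58.
Product of exponents = 13 * 58
= 754

754


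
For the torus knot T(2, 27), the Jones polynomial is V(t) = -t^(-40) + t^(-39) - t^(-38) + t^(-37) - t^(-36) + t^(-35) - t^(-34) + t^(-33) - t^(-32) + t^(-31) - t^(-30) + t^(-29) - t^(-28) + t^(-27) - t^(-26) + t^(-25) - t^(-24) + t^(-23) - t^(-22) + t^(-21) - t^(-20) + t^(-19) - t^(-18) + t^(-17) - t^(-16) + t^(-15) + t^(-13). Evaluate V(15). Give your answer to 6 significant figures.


Substituting t = 15 into V(t) = -t^(-40) + t^(-39) - t^(-38) + t^(-37) - t^(-36) + t^(-35) - t^(-34) + t^(-33) - t^(-32) + t^(-31) - t^(-30) + t^(-29) - t^(-28) + t^(-27) - t^(-26) + t^(-25) - t^(-24) + t^(-23) - t^(-22) + t^(-21) - t^(-20) + t^(-19) - t^(-18) + t^(-17) - t^(-16) + t^(-15) + t^(-13):
  (-)t^(-40) = -9.04377e-48
  (+)t^(-39) = 1.35657e-46
  (-)t^(-38) = -2.03485e-45
  (+)t^(-37) = 3.05227e-44
  (-)t^(-36) = -4.57841e-43
  (+)t^(-35) = 6.86761e-42
  (-)t^(-34) = -1.03014e-40
  (+)t^(-33) = 1.54521e-39
  (-)t^(-32) = -2.31782e-38
  (+)t^(-31) = 3.47673e-37
  (-)t^(-30) = -5.2151e-36
  (+)t^(-29) = 7.82264e-35
  (-)t^(-28) = -1.1734e-33
  (+)t^(-27) = 1.76009e-32
  (-)t^(-26) = -2.64014e-31
  (+)t^(-25) = 3.96021e-30
  (-)t^(-24) = -5.94032e-29
  (+)t^(-23) = 8.91048e-28
  (-)t^(-22) = -1.33657e-26
  (+)t^(-21) = 2.00486e-25
  (-)t^(-20) = -3.00729e-24
  (+)t^(-19) = 4.51093e-23
  (-)t^(-18) = -6.76639e-22
  (+)t^(-17) = 1.01496e-20
  (-)t^(-16) = -1.52244e-19
  (+)t^(-15) = 2.28366e-18
  (+)t^(-13) = 5.13823e-16
Sum = (-9.04377e-48) + (1.35657e-46) + (-2.03485e-45) + (3.05227e-44) + (-4.57841e-43) + (6.86761e-42) + (-1.03014e-40) + (1.54521e-39) + (-2.31782e-38) + (3.47673e-37) + (-5.2151e-36) + (7.82264e-35) + (-1.1734e-33) + (1.76009e-32) + (-2.64014e-31) + (3.96021e-30) + (-5.94032e-29) + (8.91048e-28) + (-1.33657e-26) + (2.00486e-25) + (-3.00729e-24) + (4.51093e-23) + (-6.76639e-22) + (1.01496e-20) + (-1.52244e-19) + (2.28366e-18) + (5.13823e-16)
= 5.159640382e-16
Rounded to 6 significant figures: 5.15964e-16

5.15964e-16


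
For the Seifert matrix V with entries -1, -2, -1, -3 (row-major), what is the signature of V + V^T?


Step 1: V + V^T = [[-2, -3], [-3, -6]]
Step 2: trace = -8, det = 3
Step 3: Discriminant = (-8)^2 - 4*3 = 52
Step 4: Eigenvalues: -0.394449, -7.60555
Step 5: Signature = (# positive eigenvalues) - (# negative eigenvalues) = -2

-2


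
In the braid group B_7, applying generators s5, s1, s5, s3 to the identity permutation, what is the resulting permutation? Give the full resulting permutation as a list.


Starting with identity [1, 2, 3, 4, 5, 6, 7].
Apply generators in sequence:
  After s5: [1, 2, 3, 4, 6, 5, 7]
  After s1: [2, 1, 3, 4, 6, 5, 7]
  After s5: [2, 1, 3, 4, 5, 6, 7]
  After s3: [2, 1, 4, 3, 5, 6, 7]
Final permutation: [2, 1, 4, 3, 5, 6, 7]

[2, 1, 4, 3, 5, 6, 7]


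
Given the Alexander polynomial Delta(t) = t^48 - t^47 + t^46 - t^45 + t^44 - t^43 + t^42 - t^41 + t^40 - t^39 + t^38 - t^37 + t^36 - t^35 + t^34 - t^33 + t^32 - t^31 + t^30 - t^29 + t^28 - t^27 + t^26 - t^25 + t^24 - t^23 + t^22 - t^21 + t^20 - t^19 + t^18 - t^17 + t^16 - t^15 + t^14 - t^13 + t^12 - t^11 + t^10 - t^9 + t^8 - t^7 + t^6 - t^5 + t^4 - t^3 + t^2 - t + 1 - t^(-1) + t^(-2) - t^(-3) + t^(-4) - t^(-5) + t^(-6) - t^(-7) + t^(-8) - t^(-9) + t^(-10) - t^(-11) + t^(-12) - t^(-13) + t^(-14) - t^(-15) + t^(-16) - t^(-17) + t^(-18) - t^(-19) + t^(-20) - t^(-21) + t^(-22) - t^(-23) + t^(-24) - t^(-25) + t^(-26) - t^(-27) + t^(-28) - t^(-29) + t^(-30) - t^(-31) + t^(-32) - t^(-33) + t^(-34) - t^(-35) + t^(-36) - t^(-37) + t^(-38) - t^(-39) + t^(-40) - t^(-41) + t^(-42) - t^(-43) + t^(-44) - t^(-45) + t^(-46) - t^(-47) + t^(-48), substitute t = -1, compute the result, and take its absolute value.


Step 1: The polynomial has 97 terms with alternating signs, exponents from 48 down to -48.
Step 2: Substitute t = -1. The i-th term has coefficient (-1)^i and exponent (m-i),
  so its value is (-1)^i * (-1)^(m-i) = (-1)^m = 1 for every i.
Step 3: All 97 terms equal 1, so Delta(-1) = 97 * (1) = 97
Step 4: |Delta(-1)| = 97

97


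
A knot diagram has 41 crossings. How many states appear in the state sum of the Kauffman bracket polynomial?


Each crossing contributes 2 choices (A-smoothing or B-smoothing).
Total states = 2^41 = 2199023255552

2199023255552


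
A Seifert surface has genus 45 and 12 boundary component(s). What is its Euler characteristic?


chi = 2 - 2g - b
= 2 - 2*45 - 12
= 2 - 90 - 12 = -100

-100


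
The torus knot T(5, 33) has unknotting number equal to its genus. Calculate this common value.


For a torus knot T(p,q), both the unknotting number and genus equal (p-1)(q-1)/2.
= (5-1)(33-1)/2
= 4*32/2
= 128/2 = 64

64


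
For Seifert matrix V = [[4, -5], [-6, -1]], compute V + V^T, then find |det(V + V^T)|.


Step 1: Form V + V^T where V = [[4, -5], [-6, -1]]
  V^T = [[4, -6], [-5, -1]]
  V + V^T = [[8, -11], [-11, -2]]
Step 2: det(V + V^T) = 8*(-2) - (-11)*(-11)
  = -16 - 121 = -137
Step 3: Knot determinant = |det(V + V^T)| = |-137| = 137

137


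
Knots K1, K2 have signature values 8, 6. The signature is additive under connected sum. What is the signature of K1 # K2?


The signature is additive under connected sum.
signature(K1 # K2) = (8) + (6)
= 14

14


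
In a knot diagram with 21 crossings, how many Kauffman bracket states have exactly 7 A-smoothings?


We choose which 7 of 21 crossings get A-smoothings.
C(21, 7) = 21! / (7! * 14!)
= 116280

116280


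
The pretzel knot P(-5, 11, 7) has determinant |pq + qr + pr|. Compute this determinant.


Step 1: Compute pq + qr + pr.
pq = (-5)*11 = -55
qr = 11*7 = 77
pr = (-5)*7 = -35
pq + qr + pr = -55 + 77 + (-35) = -13
Step 2: Take absolute value.
det(P(-5,11,7)) = |-13| = 13

13


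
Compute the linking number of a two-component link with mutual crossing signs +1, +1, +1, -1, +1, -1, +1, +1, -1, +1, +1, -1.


Step 1: Count positive crossings: 8
Step 2: Count negative crossings: 4
Step 3: Sum of signs = 8 - 4 = 4
Step 4: Linking number = sum/2 = 4/2 = 2

2


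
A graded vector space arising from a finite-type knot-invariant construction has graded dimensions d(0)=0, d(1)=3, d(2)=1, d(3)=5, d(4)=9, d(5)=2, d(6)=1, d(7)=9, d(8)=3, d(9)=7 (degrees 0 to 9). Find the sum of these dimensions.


Total dimension = d(0) + d(1) + ... + d(9)
= 0 + 3 + 1 + 5 + 9 + 2 + 1 + 9 + 3 + 7
= 40

40


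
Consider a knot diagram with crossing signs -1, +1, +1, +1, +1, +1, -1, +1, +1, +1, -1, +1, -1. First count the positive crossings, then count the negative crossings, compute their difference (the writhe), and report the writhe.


Step 1: Count positive crossings (+1).
Positive crossings: 9
Step 2: Count negative crossings (-1).
Negative crossings: 4
Step 3: Writhe = (positive) - (negative)
w = 9 - 4 = 5
Step 4: |w| = 5, and w is positive

5


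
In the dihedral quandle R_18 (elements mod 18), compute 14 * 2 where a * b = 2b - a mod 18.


14 * 2 = 2*2 - 14 mod 18
= 4 - 14 mod 18
= -10 mod 18 = 8

8


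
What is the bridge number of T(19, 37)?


The bridge number of T(p,q) is min(p,q).
min(19, 37) = 19

19


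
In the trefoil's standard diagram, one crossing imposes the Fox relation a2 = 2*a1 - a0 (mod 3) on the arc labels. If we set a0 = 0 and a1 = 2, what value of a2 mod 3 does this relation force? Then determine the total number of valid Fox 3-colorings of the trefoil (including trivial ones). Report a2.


Step 1: Apply the given crossing relation 2*a1 - a0 - a2 = 0 (mod 3).
  a2 = 2*a1 - a0 mod 3
  a2 = 2*2 - 0 mod 3
  a2 = 4 - 0 mod 3
  a2 = 4 mod 3 = 1
Step 2: The trefoil has determinant 3.
  Number of Fox p-colorings (p prime) is p^2 if p = 3, else p.
  Since p = 3 divides det = 3, the trefoil is 3-colorable.
  (Indeed for p = 3 any choice of a0, a1 extends to a valid coloring; the trial (a0, a1, a2) = (0, 2, 1) satisfies all three crossing relations.)
  Total colorings = 3^2 = 9
Step 3: a2 = 1, total Fox 3-colorings = 9

1


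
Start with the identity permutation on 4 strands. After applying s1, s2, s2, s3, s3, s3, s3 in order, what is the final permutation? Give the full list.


Starting with identity [1, 2, 3, 4].
Apply generators in sequence:
  After s1: [2, 1, 3, 4]
  After s2: [2, 3, 1, 4]
  After s2: [2, 1, 3, 4]
  After s3: [2, 1, 4, 3]
  After s3: [2, 1, 3, 4]
  After s3: [2, 1, 4, 3]
  After s3: [2, 1, 3, 4]
Final permutation: [2, 1, 3, 4]

[2, 1, 3, 4]


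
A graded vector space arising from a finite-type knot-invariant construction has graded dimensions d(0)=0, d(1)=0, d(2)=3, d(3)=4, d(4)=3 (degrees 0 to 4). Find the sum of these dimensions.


Total dimension = d(0) + d(1) + ... + d(4)
= 0 + 0 + 3 + 4 + 3
= 10

10


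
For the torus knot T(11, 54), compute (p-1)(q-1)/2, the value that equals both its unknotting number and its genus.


For a torus knot T(p,q), both the unknotting number and genus equal (p-1)(q-1)/2.
= (11-1)(54-1)/2
= 10*53/2
= 530/2 = 265

265


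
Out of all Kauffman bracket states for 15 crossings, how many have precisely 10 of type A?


We choose which 10 of 15 crossings get A-smoothings.
C(15, 10) = 15! / (10! * 5!)
= 3003

3003


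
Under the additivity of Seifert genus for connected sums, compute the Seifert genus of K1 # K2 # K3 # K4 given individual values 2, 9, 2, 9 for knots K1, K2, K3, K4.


The Seifert genus is additive under connected sum.
Seifert genus(K1 # K2 # K3 # K4) = (2) + (9) + (2) + (9)
= 22

22


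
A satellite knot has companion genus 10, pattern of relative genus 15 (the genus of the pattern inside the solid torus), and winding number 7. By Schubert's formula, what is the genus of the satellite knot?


Schubert: g(satellite) = g_rel(pattern) + |winding| * g(companion),
where g_rel(pattern) is the genus of the pattern relative to the solid torus.
= 15 + 7 * 10
= 15 + 70 = 85

85


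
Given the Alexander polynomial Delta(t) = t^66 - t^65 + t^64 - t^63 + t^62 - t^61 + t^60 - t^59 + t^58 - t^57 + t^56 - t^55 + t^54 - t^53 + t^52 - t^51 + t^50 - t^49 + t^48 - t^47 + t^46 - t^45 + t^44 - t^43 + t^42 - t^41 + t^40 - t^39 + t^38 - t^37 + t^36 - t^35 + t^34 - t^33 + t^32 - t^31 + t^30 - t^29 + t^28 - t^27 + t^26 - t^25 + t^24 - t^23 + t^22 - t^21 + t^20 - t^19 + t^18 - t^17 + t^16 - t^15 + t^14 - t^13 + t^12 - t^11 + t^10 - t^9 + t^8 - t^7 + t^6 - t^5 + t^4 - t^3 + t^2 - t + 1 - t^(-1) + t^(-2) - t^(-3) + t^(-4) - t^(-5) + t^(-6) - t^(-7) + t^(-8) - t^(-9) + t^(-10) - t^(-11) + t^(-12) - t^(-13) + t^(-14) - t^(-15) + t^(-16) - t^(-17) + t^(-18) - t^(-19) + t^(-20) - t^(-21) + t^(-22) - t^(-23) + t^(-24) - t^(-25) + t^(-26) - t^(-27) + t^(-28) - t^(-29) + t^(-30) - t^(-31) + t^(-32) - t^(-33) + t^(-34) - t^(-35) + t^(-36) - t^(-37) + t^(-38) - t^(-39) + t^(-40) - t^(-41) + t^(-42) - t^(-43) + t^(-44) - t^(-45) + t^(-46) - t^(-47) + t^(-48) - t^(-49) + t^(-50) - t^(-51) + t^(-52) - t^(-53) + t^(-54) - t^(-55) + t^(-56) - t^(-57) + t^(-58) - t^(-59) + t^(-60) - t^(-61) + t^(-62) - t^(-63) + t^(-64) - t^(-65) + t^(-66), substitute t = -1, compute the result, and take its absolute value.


Step 1: The polynomial has 133 terms with alternating signs, exponents from 66 down to -66.
Step 2: Substitute t = -1. The i-th term has coefficient (-1)^i and exponent (m-i),
  so its value is (-1)^i * (-1)^(m-i) = (-1)^m = 1 for every i.
Step 3: All 133 terms equal 1, so Delta(-1) = 133 * (1) = 133
Step 4: |Delta(-1)| = 133

133
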